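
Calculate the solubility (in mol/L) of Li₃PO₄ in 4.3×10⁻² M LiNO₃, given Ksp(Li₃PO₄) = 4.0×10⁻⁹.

Li₃PO₄(s) ⇌ 3 Li⁺(aq) + PO₄³⁻(aq)
With Li⁺ already at 4.3×10⁻² M and s small, take [Li⁺] ≈ 4.3×10⁻² M and [PO₄³⁻] = s.
Ksp = [Li⁺]^3[PO₄³⁻] = (4.3×10⁻²)^3s
s = 4.0×10⁻⁹ / (4.3×10⁻²)^3 = 5.0×10⁻⁵
s = 5.0×10⁻⁵ M

5.0×10⁻⁵ M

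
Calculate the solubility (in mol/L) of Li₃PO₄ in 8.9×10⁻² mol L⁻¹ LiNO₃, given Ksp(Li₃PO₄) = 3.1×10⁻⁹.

4.4×10⁻⁶ M

Li₃PO₄(s) ⇌ 3 Li⁺(aq) + PO₄³⁻(aq)
Li⁺ is already present at 8.9×10⁻² mol L⁻¹. If s mol/L of Li₃PO₄ dissolves, [PO₄³⁻] = s while [Li⁺] ≈ 8.9×10⁻² mol L⁻¹.
Ksp = [Li⁺]^3[PO₄³⁻] = (8.9×10⁻²)^3s
s = 3.1×10⁻⁹ / (8.9×10⁻²)^3 = 4.4×10⁻⁶
s = 4.4×10⁻⁶ mol L⁻¹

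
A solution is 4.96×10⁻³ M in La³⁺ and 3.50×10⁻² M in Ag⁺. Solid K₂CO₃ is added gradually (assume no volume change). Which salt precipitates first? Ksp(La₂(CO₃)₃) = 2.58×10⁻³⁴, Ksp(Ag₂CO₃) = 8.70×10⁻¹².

Precipitation begins when Q = Ksp.
For La₂(CO₃)₃: [CO₃²⁻] = (Ksp/[La³⁺]^2)^(1/3) = 2.19×10⁻¹⁰ M
For Ag₂CO₃: [CO₃²⁻] = (Ksp/[Ag⁺]^2) = 7.10×10⁻⁹ M
The smaller threshold [CO₃²⁻] is reached first, so La₂(CO₃)₃ precipitates first.

La₂(CO₃)₃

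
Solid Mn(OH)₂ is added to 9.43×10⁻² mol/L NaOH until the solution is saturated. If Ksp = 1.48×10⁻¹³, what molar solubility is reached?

Mn(OH)₂(s) ⇌ Mn²⁺(aq) + 2 OH⁻(aq)
The solution already contains OH⁻ at 9.43×10⁻² mol/L. Let s be the molar solubility of Mn(OH)₂.
[OH⁻] ≈ 9.43×10⁻² mol/L (common ion dominates); [Mn²⁺] = s.
Ksp = [Mn²⁺][OH⁻]^2 = s(9.43×10⁻²)^2
s = 1.48×10⁻¹³ / (9.43×10⁻²)^2 = 1.66×10⁻¹¹
s = 1.66×10⁻¹¹ mol/L

1.66×10⁻¹¹ M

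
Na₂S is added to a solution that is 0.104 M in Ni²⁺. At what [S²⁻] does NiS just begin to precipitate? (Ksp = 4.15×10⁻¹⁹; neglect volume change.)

3.99×10⁻¹⁸ M

Precipitation begins when Q = Ksp.
NiS(s) ⇌ Ni²⁺(aq) + S²⁻(aq)
Ksp = [Ni²⁺][S²⁻] = [S²⁻](0.104)
[S²⁻] = 4.15×10⁻¹⁹ / (0.104) = 3.99×10⁻¹⁸
[S²⁻] = 3.99×10⁻¹⁸ M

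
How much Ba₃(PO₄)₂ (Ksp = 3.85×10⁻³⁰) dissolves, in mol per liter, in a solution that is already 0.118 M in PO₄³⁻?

2.17×10⁻¹⁰ M

Ba₃(PO₄)₂(s) ⇌ 3 Ba²⁺(aq) + 2 PO₄³⁻(aq)
PO₄³⁻ is already present at 0.118 M. If s mol/L of Ba₃(PO₄)₂ dissolves, [Ba²⁺] = 3s while [PO₄³⁻] ≈ 0.118 M.
Ksp = [Ba²⁺]^3[PO₄³⁻]^2 = (3s)^3(0.118)^2
(3s)^3 = 3.85×10⁻³⁰ / (0.118)^2 = 2.77×10⁻²⁸
s = 2.17×10⁻¹⁰ M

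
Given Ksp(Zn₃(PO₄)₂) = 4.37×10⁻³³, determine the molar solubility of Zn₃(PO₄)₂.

1.32×10⁻⁷ M

Zn₃(PO₄)₂(s) ⇌ 3 Zn²⁺(aq) + 2 PO₄³⁻(aq)
With molar solubility s: [Zn²⁺] = 3s, [PO₄³⁻] = 2s.
Ksp = [Zn²⁺]^3[PO₄³⁻]^2 = (3s)^3 · (2s)^2 = 108s^5
108s^5 = 4.37×10⁻³³  ⇒  s^5 = 4.05×10⁻³⁵
Taking the 5th root, s = 1.32×10⁻⁷ mol L⁻¹.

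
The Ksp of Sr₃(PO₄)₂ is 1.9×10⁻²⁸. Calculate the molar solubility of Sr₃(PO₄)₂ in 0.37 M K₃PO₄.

Sr₃(PO₄)₂(s) ⇌ 3 Sr²⁺(aq) + 2 PO₄³⁻(aq)
With PO₄³⁻ already at 0.37 M and s small, take [PO₄³⁻] ≈ 0.37 M and [Sr²⁺] = 3s.
Ksp = [Sr²⁺]^3[PO₄³⁻]^2 = (3s)^3(0.37)^2
(3s)^3 = 1.9×10⁻²⁸ / (0.37)^2 = 1.4×10⁻²⁷
s = 3.7×10⁻¹⁰ M

3.7×10⁻¹⁰ M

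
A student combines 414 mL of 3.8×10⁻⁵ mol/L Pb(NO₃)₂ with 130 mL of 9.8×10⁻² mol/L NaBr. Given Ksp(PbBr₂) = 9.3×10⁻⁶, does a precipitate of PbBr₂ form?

After mixing, V = 414 mL + 130 mL = 544 mL.
[Pb²⁺] = (3.8×10⁻⁵)(414)/544 = 2.9×10⁻⁵ mol/L
[Br⁻] = (9.8×10⁻²)(130)/544 = 2.3×10⁻² mol/L
Q = [Pb²⁺][Br⁻]^2 = 1.6×10⁻⁸
Since Q (1.6×10⁻⁸) is less than Ksp (9.3×10⁻⁶), no PbBr₂ precipitates.

No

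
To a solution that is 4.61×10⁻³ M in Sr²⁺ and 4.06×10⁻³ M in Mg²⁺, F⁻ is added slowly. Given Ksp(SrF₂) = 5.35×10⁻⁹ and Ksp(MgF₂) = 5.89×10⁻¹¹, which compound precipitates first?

MgF₂

Precipitation of each salt begins when its ion product equals Ksp.
For SrF₂: [F⁻] = (Ksp/[Sr²⁺])^(1/2) = 1.08×10⁻³ M
For MgF₂: [F⁻] = (Ksp/[Mg²⁺])^(1/2) = 1.20×10⁻⁴ M
The smaller threshold [F⁻] is reached first, so MgF₂ precipitates first.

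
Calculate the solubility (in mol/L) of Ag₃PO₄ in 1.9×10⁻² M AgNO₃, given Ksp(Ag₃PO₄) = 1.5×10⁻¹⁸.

2.2×10⁻¹³ M

Ag₃PO₄(s) ⇌ 3 Ag⁺(aq) + PO₄³⁻(aq)
Ag⁺ is already present at 1.9×10⁻² M. If s mol/L of Ag₃PO₄ dissolves, [PO₄³⁻] = s while [Ag⁺] ≈ 1.9×10⁻² M.
Ksp = [Ag⁺]^3[PO₄³⁻] = (1.9×10⁻²)^3s
s = 1.5×10⁻¹⁸ / (1.9×10⁻²)^3 = 2.2×10⁻¹³
s = 2.2×10⁻¹³ M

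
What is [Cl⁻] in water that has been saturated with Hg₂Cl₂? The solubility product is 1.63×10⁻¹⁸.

Hg₂Cl₂(s) ⇌ Hg₂²⁺(aq) + 2 Cl⁻(aq)
With molar solubility s: [Hg₂²⁺] = s, [Cl⁻] = 2s.
Ksp = [Hg₂²⁺][Cl⁻]^2 = s · (2s)^2 = 4s^3 = 1.63×10⁻¹⁸
s = 7.41×10⁻⁷ M
[Cl⁻] = 2s = 1.48×10⁻⁶ M

1.48×10⁻⁶ M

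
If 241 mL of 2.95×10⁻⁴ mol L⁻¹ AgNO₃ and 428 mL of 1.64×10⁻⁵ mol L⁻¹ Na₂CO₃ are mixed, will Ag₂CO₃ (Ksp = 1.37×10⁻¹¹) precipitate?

The combined volume is 669 mL.
[Ag⁺] = (2.95×10⁻⁴)(241)/669 = 1.06×10⁻⁴ mol L⁻¹
[CO₃²⁻] = (1.64×10⁻⁵)(428)/669 = 1.05×10⁻⁵ mol L⁻¹
Q = [Ag⁺]^2[CO₃²⁻] = 1.18×10⁻¹³
Q = 1.18×10⁻¹³ < Ksp = 1.37×10⁻¹¹, so the solution is unsaturated and no precipitate forms.

No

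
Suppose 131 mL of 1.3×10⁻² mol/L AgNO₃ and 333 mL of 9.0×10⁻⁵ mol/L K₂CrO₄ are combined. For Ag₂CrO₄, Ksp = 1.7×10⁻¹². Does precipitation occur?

After mixing, V = 131 mL + 333 mL = 464 mL.
[Ag⁺] = (1.3×10⁻²)(131)/464 = 3.7×10⁻³ mol/L
[CrO₄²⁻] = (9.0×10⁻⁵)(333)/464 = 6.5×10⁻⁵ mol/L
Q = [Ag⁺]^2[CrO₄²⁻] = 8.7×10⁻¹⁰
Q = 8.7×10⁻¹⁰ > Ksp = 1.7×10⁻¹², so the solution is supersaturated and Ag₂CrO₄ precipitates.

Yes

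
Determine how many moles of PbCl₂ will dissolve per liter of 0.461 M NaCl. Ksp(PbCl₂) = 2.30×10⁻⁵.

1.08×10⁻⁴ M

PbCl₂(s) ⇌ Pb²⁺(aq) + 2 Cl⁻(aq)
Let s be the solubility of PbCl₂ here. The common ion gives [Cl⁻] ≈ 0.461 M, and [Pb²⁺] = s.
Ksp = [Pb²⁺][Cl⁻]^2 = s(0.461)^2
s = 2.30×10⁻⁵ / (0.461)^2 = 1.08×10⁻⁴
s = 1.08×10⁻⁴ M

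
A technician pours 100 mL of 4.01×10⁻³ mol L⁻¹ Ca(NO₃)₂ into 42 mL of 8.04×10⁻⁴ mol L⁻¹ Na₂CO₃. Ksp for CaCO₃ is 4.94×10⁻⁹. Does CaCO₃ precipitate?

The combined volume is 142 mL.
[Ca²⁺] = (4.01×10⁻³)(100)/142 = 2.82×10⁻³ mol L⁻¹
[CO₃²⁻] = (8.04×10⁻⁴)(42)/142 = 2.38×10⁻⁴ mol L⁻¹
Q = [Ca²⁺][CO₃²⁻] = 6.72×10⁻⁷
Because Q > Ksp (6.72×10⁻⁷ vs 4.94×10⁻⁹), a precipitate of CaCO₃ forms.

Yes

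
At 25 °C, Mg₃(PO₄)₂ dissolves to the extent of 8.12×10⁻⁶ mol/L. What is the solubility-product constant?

Mg₃(PO₄)₂(s) ⇌ 3 Mg²⁺(aq) + 2 PO₄³⁻(aq)
Let s be the molar solubility. Then [Mg²⁺] = 3s and [PO₄³⁻] = 2s.
Ksp = [Mg²⁺]^3[PO₄³⁻]^2 = (3s)^3 · (2s)^2 = 108s^5
Ksp = 108 × (8.12×10⁻⁶)^5 = 3.81×10⁻²⁴

Ksp = 3.81×10⁻²⁴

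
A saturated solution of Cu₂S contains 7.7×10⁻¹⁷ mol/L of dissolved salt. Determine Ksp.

Ksp = 1.8×10⁻⁴⁸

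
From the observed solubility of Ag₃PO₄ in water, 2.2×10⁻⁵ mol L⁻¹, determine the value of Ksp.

Ksp = 6.3×10⁻¹⁸

Ag₃PO₄(s) ⇌ 3 Ag⁺(aq) + PO₄³⁻(aq)
For each mole of Ag₃PO₄ that dissolves per liter, [Ag⁺] = 3s and [PO₄³⁻] = s; let s denote this solubility.
Ksp = [Ag⁺]^3[PO₄³⁻] = (3s)^3 · s = 27s^4
Ksp = 27 × (2.2×10⁻⁵)^4 = 6.3×10⁻¹⁸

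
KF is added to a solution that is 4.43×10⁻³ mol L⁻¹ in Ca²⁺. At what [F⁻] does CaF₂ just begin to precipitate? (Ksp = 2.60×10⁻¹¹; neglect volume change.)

A salt starts to precipitate once the ion product Q reaches its Ksp.
CaF₂(s) ⇌ Ca²⁺(aq) + 2 F⁻(aq)
Ksp = [Ca²⁺][F⁻]^2 = [F⁻]^2(4.43×10⁻³)
[F⁻]^2 = 2.60×10⁻¹¹ / (4.43×10⁻³) = 5.87×10⁻⁹
[F⁻] = 7.66×10⁻⁵ mol L⁻¹

7.66×10⁻⁵ M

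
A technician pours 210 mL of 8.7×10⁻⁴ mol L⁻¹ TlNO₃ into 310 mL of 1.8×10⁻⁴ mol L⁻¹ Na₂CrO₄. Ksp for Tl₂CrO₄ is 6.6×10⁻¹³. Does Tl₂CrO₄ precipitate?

Yes

After mixing, V = 210 mL + 310 mL = 520 mL.
[Tl⁺] = (8.7×10⁻⁴)(210)/520 = 3.5×10⁻⁴ mol L⁻¹
[CrO₄²⁻] = (1.8×10⁻⁴)(310)/520 = 1.1×10⁻⁴ mol L⁻¹
Q = [Tl⁺]^2[CrO₄²⁻] = 1.3×10⁻¹¹
Because Q > Ksp (1.3×10⁻¹¹ vs 6.6×10⁻¹³), a precipitate of Tl₂CrO₄ forms.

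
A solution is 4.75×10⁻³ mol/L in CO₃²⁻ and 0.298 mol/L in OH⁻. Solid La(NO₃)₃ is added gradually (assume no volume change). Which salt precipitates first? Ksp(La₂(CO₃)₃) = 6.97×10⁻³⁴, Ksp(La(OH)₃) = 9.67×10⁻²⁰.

La(OH)₃

Each salt precipitates once Q = Ksp for that salt.
For La₂(CO₃)₃: [La³⁺] = (Ksp/[CO₃²⁻]^3)^(1/2) = 8.06×10⁻¹⁴ mol/L
For La(OH)₃: [La³⁺] = (Ksp/[OH⁻]^3) = 3.65×10⁻¹⁸ mol/L
The smaller threshold [La³⁺] is reached first, so La(OH)₃ precipitates first.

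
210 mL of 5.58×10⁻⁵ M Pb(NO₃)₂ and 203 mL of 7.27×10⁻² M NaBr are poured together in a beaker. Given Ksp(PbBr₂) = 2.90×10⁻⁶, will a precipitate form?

No

After mixing, V = 210 mL + 203 mL = 413 mL.
[Pb²⁺] = (5.58×10⁻⁵)(210)/413 = 2.84×10⁻⁵ M
[Br⁻] = (7.27×10⁻²)(203)/413 = 3.57×10⁻² M
Q = [Pb²⁺][Br⁻]^2 = 3.62×10⁻⁸
Q = 3.62×10⁻⁸ < Ksp = 2.90×10⁻⁶, so the solution is unsaturated and no precipitate forms.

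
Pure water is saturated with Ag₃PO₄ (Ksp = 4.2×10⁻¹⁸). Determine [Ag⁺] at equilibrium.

6.0×10⁻⁵ M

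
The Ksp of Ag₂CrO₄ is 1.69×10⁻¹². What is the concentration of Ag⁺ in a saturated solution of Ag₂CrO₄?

Ag₂CrO₄(s) ⇌ 2 Ag⁺(aq) + CrO₄²⁻(aq)
Let s be the molar solubility. Then [Ag⁺] = 2s and [CrO₄²⁻] = s.
Ksp = [Ag⁺]^2[CrO₄²⁻] = (2s)^2 · s = 4s^3 = 1.69×10⁻¹²
s = 7.50×10⁻⁵ M
[Ag⁺] = 2s = 1.50×10⁻⁴ M

1.50×10⁻⁴ M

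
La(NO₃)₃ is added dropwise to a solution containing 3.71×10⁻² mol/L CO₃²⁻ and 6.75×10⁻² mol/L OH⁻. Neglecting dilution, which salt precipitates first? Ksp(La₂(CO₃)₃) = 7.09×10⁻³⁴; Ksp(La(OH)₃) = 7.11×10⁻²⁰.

Precipitation begins when Q = Ksp.
For La₂(CO₃)₃: [La³⁺] = (Ksp/[CO₃²⁻]^3)^(1/2) = 3.73×10⁻¹⁵ mol/L
For La(OH)₃: [La³⁺] = (Ksp/[OH⁻]^3) = 2.31×10⁻¹⁶ mol/L
La(OH)₃ requires the lower [La³⁺], so it precipitates first.

La(OH)₃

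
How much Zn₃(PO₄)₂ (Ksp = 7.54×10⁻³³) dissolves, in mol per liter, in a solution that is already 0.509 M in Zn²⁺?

1.20×10⁻¹⁶ M

Zn₃(PO₄)₂(s) ⇌ 3 Zn²⁺(aq) + 2 PO₄³⁻(aq)
Let s be the solubility of Zn₃(PO₄)₂ here. The common ion gives [Zn²⁺] ≈ 0.509 M, and [PO₄³⁻] = 2s.
Ksp = [Zn²⁺]^3[PO₄³⁻]^2 = (0.509)^3(2s)^2
(2s)^2 = 7.54×10⁻³³ / (0.509)^3 = 5.72×10⁻³²
s = 1.20×10⁻¹⁶ M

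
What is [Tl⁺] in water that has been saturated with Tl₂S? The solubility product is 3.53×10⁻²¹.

1.92×10⁻⁷ M

Tl₂S(s) ⇌ 2 Tl⁺(aq) + S²⁻(aq)
If s mol/L of Tl₂S dissolves, [Tl⁺] = 2s and [S²⁻] = s.
Ksp = [Tl⁺]^2[S²⁻] = (2s)^2 · s = 4s^3 = 3.53×10⁻²¹
s = 9.59×10⁻⁸ M
[Tl⁺] = 2s = 1.92×10⁻⁷ M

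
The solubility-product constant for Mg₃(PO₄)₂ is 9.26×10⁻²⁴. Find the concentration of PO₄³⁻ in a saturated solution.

1.94×10⁻⁵ M

Mg₃(PO₄)₂(s) ⇌ 3 Mg²⁺(aq) + 2 PO₄³⁻(aq)
With molar solubility s: [Mg²⁺] = 3s, [PO₄³⁻] = 2s.
Ksp = [Mg²⁺]^3[PO₄³⁻]^2 = (3s)^3 · (2s)^2 = 108s^5 = 9.26×10⁻²⁴
s = 9.70×10⁻⁶ mol L⁻¹
[PO₄³⁻] = 2s = 1.94×10⁻⁵ mol L⁻¹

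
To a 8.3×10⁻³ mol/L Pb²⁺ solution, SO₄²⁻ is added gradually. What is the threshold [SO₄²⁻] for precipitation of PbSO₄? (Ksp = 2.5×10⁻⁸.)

3.0×10⁻⁶ M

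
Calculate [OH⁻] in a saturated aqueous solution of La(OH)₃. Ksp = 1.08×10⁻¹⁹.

La(OH)₃(s) ⇌ La³⁺(aq) + 3 OH⁻(aq)
Call the molar solubility s, so that [La³⁺] = s and [OH⁻] = 3s.
Ksp = [La³⁺][OH⁻]^3 = s · (3s)^3 = 27s^4 = 1.08×10⁻¹⁹
s = 7.95×10⁻⁶ mol/L
[OH⁻] = 3s = 2.39×10⁻⁵ mol/L

2.39×10⁻⁵ M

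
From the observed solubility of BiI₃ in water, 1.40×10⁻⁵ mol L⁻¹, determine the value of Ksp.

Ksp = 1.04×10⁻¹⁸

BiI₃(s) ⇌ Bi³⁺(aq) + 3 I⁻(aq)
For each mole of BiI₃ that dissolves per liter, [Bi³⁺] = s and [I⁻] = 3s; let s denote this solubility.
Ksp = [Bi³⁺][I⁻]^3 = s · (3s)^3 = 27s^4
Ksp = 27 × (1.40×10⁻⁵)^4 = 1.04×10⁻¹⁸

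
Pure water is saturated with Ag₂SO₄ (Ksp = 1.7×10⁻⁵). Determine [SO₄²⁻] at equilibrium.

Ag₂SO₄(s) ⇌ 2 Ag⁺(aq) + SO₄²⁻(aq)
With molar solubility s: [Ag⁺] = 2s, [SO₄²⁻] = s.
Ksp = [Ag⁺]^2[SO₄²⁻] = (2s)^2 · s = 4s^3 = 1.7×10⁻⁵
s = 1.6×10⁻² M
[SO₄²⁻] = s = 1.6×10⁻² M

1.6×10⁻² M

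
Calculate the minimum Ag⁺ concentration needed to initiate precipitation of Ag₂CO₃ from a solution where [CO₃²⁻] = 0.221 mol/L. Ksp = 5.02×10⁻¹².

4.77×10⁻⁶ M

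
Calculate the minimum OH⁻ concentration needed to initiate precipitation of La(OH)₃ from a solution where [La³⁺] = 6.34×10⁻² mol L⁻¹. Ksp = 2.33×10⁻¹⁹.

A salt starts to precipitate once the ion product Q reaches its Ksp.
La(OH)₃(s) ⇌ La³⁺(aq) + 3 OH⁻(aq)
Ksp = [La³⁺][OH⁻]^3 = [OH⁻]^3(6.34×10⁻²)
[OH⁻]^3 = 2.33×10⁻¹⁹ / (6.34×10⁻²) = 3.68×10⁻¹⁸
[OH⁻] = 1.54×10⁻⁶ mol L⁻¹

1.54×10⁻⁶ M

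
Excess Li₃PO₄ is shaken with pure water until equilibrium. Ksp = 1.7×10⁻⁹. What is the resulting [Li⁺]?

Li₃PO₄(s) ⇌ 3 Li⁺(aq) + PO₄³⁻(aq)
For each mole of Li₃PO₄ that dissolves per liter, [Li⁺] = 3s and [PO₄³⁻] = s; let s denote this solubility.
Ksp = [Li⁺]^3[PO₄³⁻] = (3s)^3 · s = 27s^4 = 1.7×10⁻⁹
s = 2.8×10⁻³ mol L⁻¹
[Li⁺] = 3s = 8.5×10⁻³ mol L⁻¹

8.5×10⁻³ M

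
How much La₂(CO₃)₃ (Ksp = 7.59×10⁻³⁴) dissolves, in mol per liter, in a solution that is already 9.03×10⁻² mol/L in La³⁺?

1.51×10⁻¹¹ M

La₂(CO₃)₃(s) ⇌ 2 La³⁺(aq) + 3 CO₃²⁻(aq)
With La³⁺ already at 9.03×10⁻² mol/L and s small, take [La³⁺] ≈ 9.03×10⁻² mol/L and [CO₃²⁻] = 3s.
Ksp = [La³⁺]^2[CO₃²⁻]^3 = (9.03×10⁻²)^2(3s)^3
(3s)^3 = 7.59×10⁻³⁴ / (9.03×10⁻²)^2 = 9.31×10⁻³²
s = 1.51×10⁻¹¹ mol/L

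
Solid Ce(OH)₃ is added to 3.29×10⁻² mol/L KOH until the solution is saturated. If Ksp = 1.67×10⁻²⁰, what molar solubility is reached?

Ce(OH)₃(s) ⇌ Ce³⁺(aq) + 3 OH⁻(aq)
With OH⁻ already at 3.29×10⁻² mol/L and s small, take [OH⁻] ≈ 3.29×10⁻² mol/L and [Ce³⁺] = s.
Ksp = [Ce³⁺][OH⁻]^3 = s(3.29×10⁻²)^3
s = 1.67×10⁻²⁰ / (3.29×10⁻²)^3 = 4.69×10⁻¹⁶
s = 4.69×10⁻¹⁶ mol/L

4.69×10⁻¹⁶ M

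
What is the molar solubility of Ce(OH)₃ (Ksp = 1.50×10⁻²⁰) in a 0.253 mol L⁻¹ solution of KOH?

Ce(OH)₃(s) ⇌ Ce³⁺(aq) + 3 OH⁻(aq)
OH⁻ is already present at 0.253 mol L⁻¹. If s mol/L of Ce(OH)₃ dissolves, [Ce³⁺] = s while [OH⁻] ≈ 0.253 mol L⁻¹.
Ksp = [Ce³⁺][OH⁻]^3 = s(0.253)^3
s = 1.50×10⁻²⁰ / (0.253)^3 = 9.26×10⁻¹⁹
s = 9.26×10⁻¹⁹ mol L⁻¹

9.26×10⁻¹⁹ M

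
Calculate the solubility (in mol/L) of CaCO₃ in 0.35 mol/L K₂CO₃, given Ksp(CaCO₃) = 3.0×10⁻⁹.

8.6×10⁻⁹ M

CaCO₃(s) ⇌ Ca²⁺(aq) + CO₃²⁻(aq)
Let s be the solubility of CaCO₃ here. The common ion gives [CO₃²⁻] ≈ 0.35 mol/L, and [Ca²⁺] = s.
Ksp = [Ca²⁺][CO₃²⁻] = s(0.35)
s = 3.0×10⁻⁹ / (0.35) = 8.6×10⁻⁹
s = 8.6×10⁻⁹ mol/L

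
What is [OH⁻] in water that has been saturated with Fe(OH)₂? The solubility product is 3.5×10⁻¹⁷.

Fe(OH)₂(s) ⇌ Fe²⁺(aq) + 2 OH⁻(aq)
Call the molar solubility s, so that [Fe²⁺] = s and [OH⁻] = 2s.
Ksp = [Fe²⁺][OH⁻]^2 = s · (2s)^2 = 4s^3 = 3.5×10⁻¹⁷
s = 2.1×10⁻⁶ M
[OH⁻] = 2s = 4.1×10⁻⁶ M

4.1×10⁻⁶ M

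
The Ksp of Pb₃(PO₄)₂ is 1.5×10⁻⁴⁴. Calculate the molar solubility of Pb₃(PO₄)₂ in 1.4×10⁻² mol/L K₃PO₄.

1.4×10⁻¹⁴ M

Pb₃(PO₄)₂(s) ⇌ 3 Pb²⁺(aq) + 2 PO₄³⁻(aq)
With PO₄³⁻ already at 1.4×10⁻² mol/L and s small, take [PO₄³⁻] ≈ 1.4×10⁻² mol/L and [Pb²⁺] = 3s.
Ksp = [Pb²⁺]^3[PO₄³⁻]^2 = (3s)^3(1.4×10⁻²)^2
(3s)^3 = 1.5×10⁻⁴⁴ / (1.4×10⁻²)^2 = 7.7×10⁻⁴¹
s = 1.4×10⁻¹⁴ mol/L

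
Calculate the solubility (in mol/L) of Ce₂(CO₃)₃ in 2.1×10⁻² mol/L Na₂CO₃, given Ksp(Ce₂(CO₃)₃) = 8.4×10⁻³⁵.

1.5×10⁻¹⁵ M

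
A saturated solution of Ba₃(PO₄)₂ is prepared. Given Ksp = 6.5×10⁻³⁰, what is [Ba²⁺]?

1.7×10⁻⁶ M

Ba₃(PO₄)₂(s) ⇌ 3 Ba²⁺(aq) + 2 PO₄³⁻(aq)
Call the molar solubility s, so that [Ba²⁺] = 3s and [PO₄³⁻] = 2s.
Ksp = [Ba²⁺]^3[PO₄³⁻]^2 = (3s)^3 · (2s)^2 = 108s^5 = 6.5×10⁻³⁰
s = 5.7×10⁻⁷ mol/L
[Ba²⁺] = 3s = 1.7×10⁻⁶ mol/L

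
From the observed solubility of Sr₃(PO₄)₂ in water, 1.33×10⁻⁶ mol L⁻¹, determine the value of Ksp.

Sr₃(PO₄)₂(s) ⇌ 3 Sr²⁺(aq) + 2 PO₄³⁻(aq)
If s mol/L of Sr₃(PO₄)₂ dissolves, [Sr²⁺] = 3s and [PO₄³⁻] = 2s.
Ksp = [Sr²⁺]^3[PO₄³⁻]^2 = (3s)^3 · (2s)^2 = 108s^5
Ksp = 108 × (1.33×10⁻⁶)^5 = 4.49×10⁻²⁸

Ksp = 4.49×10⁻²⁸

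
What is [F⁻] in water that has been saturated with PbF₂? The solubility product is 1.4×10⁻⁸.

PbF₂(s) ⇌ Pb²⁺(aq) + 2 F⁻(aq)
Let s be the molar solubility. Then [Pb²⁺] = s and [F⁻] = 2s.
Ksp = [Pb²⁺][F⁻]^2 = s · (2s)^2 = 4s^3 = 1.4×10⁻⁸
s = 1.5×10⁻³ mol L⁻¹
[F⁻] = 2s = 3.0×10⁻³ mol L⁻¹

3.0×10⁻³ M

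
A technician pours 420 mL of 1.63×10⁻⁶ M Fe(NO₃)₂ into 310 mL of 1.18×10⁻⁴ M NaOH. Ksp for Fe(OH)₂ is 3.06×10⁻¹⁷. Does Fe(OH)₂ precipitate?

Yes

After mixing, V = 420 mL + 310 mL = 730 mL.
[Fe²⁺] = (1.63×10⁻⁶)(420)/730 = 9.38×10⁻⁷ M
[OH⁻] = (1.18×10⁻⁴)(310)/730 = 5.01×10⁻⁵ M
Q = [Fe²⁺][OH⁻]^2 = 2.35×10⁻¹⁵
Q = 2.35×10⁻¹⁵ > Ksp = 3.06×10⁻¹⁷, so the solution is supersaturated and Fe(OH)₂ precipitates.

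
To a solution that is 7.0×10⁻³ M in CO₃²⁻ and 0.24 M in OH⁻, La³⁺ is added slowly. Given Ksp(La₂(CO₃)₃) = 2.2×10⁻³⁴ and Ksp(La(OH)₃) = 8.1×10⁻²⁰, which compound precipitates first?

La(OH)₃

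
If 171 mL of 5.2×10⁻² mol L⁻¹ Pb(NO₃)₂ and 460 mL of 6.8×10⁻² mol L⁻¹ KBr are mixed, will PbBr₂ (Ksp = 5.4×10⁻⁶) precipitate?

Yes

After mixing, V = 171 mL + 460 mL = 631 mL.
[Pb²⁺] = (5.2×10⁻²)(171)/631 = 1.4×10⁻² mol L⁻¹
[Br⁻] = (6.8×10⁻²)(460)/631 = 5.0×10⁻² mol L⁻¹
Q = [Pb²⁺][Br⁻]^2 = 3.5×10⁻⁵
Since Q (3.5×10⁻⁵) exceeds Ksp (5.4×10⁻⁶), PbBr₂ will precipitate.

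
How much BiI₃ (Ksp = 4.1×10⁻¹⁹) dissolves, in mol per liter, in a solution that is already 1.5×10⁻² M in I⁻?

1.2×10⁻¹³ M

BiI₃(s) ⇌ Bi³⁺(aq) + 3 I⁻(aq)
With I⁻ already at 1.5×10⁻² M and s small, take [I⁻] ≈ 1.5×10⁻² M and [Bi³⁺] = s.
Ksp = [Bi³⁺][I⁻]^3 = s(1.5×10⁻²)^3
s = 4.1×10⁻¹⁹ / (1.5×10⁻²)^3 = 1.2×10⁻¹³
s = 1.2×10⁻¹³ M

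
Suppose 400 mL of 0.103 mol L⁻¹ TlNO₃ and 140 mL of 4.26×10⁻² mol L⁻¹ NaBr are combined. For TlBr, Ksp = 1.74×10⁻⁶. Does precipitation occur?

The combined volume is 540 mL.
[Tl⁺] = (0.103)(400)/540 = 7.63×10⁻² mol L⁻¹
[Br⁻] = (4.26×10⁻²)(140)/540 = 1.10×10⁻² mol L⁻¹
Q = [Tl⁺][Br⁻] = 8.43×10⁻⁴
Q = 8.43×10⁻⁴ > Ksp = 1.74×10⁻⁶, so the solution is supersaturated and TlBr precipitates.

Yes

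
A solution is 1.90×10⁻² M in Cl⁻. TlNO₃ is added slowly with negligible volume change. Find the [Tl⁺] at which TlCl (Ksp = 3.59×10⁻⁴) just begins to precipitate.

1.89×10⁻² M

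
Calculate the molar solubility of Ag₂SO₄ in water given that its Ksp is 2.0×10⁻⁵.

1.7×10⁻² M

Ag₂SO₄(s) ⇌ 2 Ag⁺(aq) + SO₄²⁻(aq)
If s mol/L of Ag₂SO₄ dissolves, [Ag⁺] = 2s and [SO₄²⁻] = s.
Ksp = [Ag⁺]^2[SO₄²⁻] = (2s)^2 · s = 4s^3
4s^3 = 2.0×10⁻⁵  ⇒  s^3 = 5.0×10⁻⁶
Taking the 3rd root, s = 1.7×10⁻² mol L⁻¹.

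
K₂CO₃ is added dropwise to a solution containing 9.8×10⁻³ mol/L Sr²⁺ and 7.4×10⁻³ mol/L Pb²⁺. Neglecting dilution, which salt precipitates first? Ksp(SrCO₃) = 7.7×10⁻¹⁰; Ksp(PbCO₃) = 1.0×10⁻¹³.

PbCO₃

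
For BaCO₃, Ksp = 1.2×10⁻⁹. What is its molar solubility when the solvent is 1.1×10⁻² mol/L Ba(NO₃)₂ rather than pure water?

BaCO₃(s) ⇌ Ba²⁺(aq) + CO₃²⁻(aq)
Let s be the solubility of BaCO₃ here. The common ion gives [Ba²⁺] ≈ 1.1×10⁻² mol/L, and [CO₃²⁻] = s.
Ksp = [Ba²⁺][CO₃²⁻] = (1.1×10⁻²)s
s = 1.2×10⁻⁹ / (1.1×10⁻²) = 1.1×10⁻⁷
s = 1.1×10⁻⁷ mol/L

1.1×10⁻⁷ M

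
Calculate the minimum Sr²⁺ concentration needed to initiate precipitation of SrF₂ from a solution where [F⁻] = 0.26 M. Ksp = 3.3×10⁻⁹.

4.9×10⁻⁸ M

Each salt precipitates once Q = Ksp for that salt.
SrF₂(s) ⇌ Sr²⁺(aq) + 2 F⁻(aq)
Ksp = [Sr²⁺][F⁻]^2 = [Sr²⁺](0.26)^2
[Sr²⁺] = 3.3×10⁻⁹ / (0.26)^2 = 4.9×10⁻⁸
[Sr²⁺] = 4.9×10⁻⁸ M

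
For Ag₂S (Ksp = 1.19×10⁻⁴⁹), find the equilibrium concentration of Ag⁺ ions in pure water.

6.20×10⁻¹⁷ M

Ag₂S(s) ⇌ 2 Ag⁺(aq) + S²⁻(aq)
With molar solubility s: [Ag⁺] = 2s, [S²⁻] = s.
Ksp = [Ag⁺]^2[S²⁻] = (2s)^2 · s = 4s^3 = 1.19×10⁻⁴⁹
s = 3.10×10⁻¹⁷ mol/L
[Ag⁺] = 2s = 6.20×10⁻¹⁷ mol/L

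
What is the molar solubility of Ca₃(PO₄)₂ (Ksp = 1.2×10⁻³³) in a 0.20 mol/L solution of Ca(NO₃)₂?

Ca₃(PO₄)₂(s) ⇌ 3 Ca²⁺(aq) + 2 PO₄³⁻(aq)
With Ca²⁺ already at 0.20 mol/L and s small, take [Ca²⁺] ≈ 0.20 mol/L and [PO₄³⁻] = 2s.
Ksp = [Ca²⁺]^3[PO₄³⁻]^2 = (0.20)^3(2s)^2
(2s)^2 = 1.2×10⁻³³ / (0.20)^3 = 1.5×10⁻³¹
s = 1.9×10⁻¹⁶ mol/L

1.9×10⁻¹⁶ M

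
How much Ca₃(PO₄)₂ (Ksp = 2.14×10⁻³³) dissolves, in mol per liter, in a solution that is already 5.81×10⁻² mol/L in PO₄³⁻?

Ca₃(PO₄)₂(s) ⇌ 3 Ca²⁺(aq) + 2 PO₄³⁻(aq)
PO₄³⁻ is already present at 5.81×10⁻² mol/L. If s mol/L of Ca₃(PO₄)₂ dissolves, [Ca²⁺] = 3s while [PO₄³⁻] ≈ 5.81×10⁻² mol/L.
Ksp = [Ca²⁺]^3[PO₄³⁻]^2 = (3s)^3(5.81×10⁻²)^2
(3s)^3 = 2.14×10⁻³³ / (5.81×10⁻²)^2 = 6.34×10⁻³¹
s = 2.86×10⁻¹¹ mol/L

2.86×10⁻¹¹ M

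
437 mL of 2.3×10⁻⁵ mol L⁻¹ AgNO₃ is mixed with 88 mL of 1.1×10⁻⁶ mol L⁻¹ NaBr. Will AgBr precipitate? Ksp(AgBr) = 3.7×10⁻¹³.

Yes

After mixing, V = 437 mL + 88 mL = 525 mL.
[Ag⁺] = (2.3×10⁻⁵)(437)/525 = 1.9×10⁻⁵ mol L⁻¹
[Br⁻] = (1.1×10⁻⁶)(88)/525 = 1.8×10⁻⁷ mol L⁻¹
Q = [Ag⁺][Br⁻] = 3.5×10⁻¹²
Because Q > Ksp (3.5×10⁻¹² vs 3.7×10⁻¹³), a precipitate of AgBr forms.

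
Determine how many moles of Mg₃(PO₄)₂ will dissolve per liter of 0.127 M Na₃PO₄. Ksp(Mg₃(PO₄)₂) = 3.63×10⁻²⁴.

2.03×10⁻⁸ M

Mg₃(PO₄)₂(s) ⇌ 3 Mg²⁺(aq) + 2 PO₄³⁻(aq)
With PO₄³⁻ already at 0.127 M and s small, take [PO₄³⁻] ≈ 0.127 M and [Mg²⁺] = 3s.
Ksp = [Mg²⁺]^3[PO₄³⁻]^2 = (3s)^3(0.127)^2
(3s)^3 = 3.63×10⁻²⁴ / (0.127)^2 = 2.25×10⁻²²
s = 2.03×10⁻⁸ M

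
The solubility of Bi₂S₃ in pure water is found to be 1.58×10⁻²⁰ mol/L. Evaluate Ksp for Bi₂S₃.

Bi₂S₃(s) ⇌ 2 Bi³⁺(aq) + 3 S²⁻(aq)
Call the molar solubility s, so that [Bi³⁺] = 2s and [S²⁻] = 3s.
Ksp = [Bi³⁺]^2[S²⁻]^3 = (2s)^2 · (3s)^3 = 108s^5
Ksp = 108 × (1.58×10⁻²⁰)^5 = 1.06×10⁻⁹⁷

Ksp = 1.06×10⁻⁹⁷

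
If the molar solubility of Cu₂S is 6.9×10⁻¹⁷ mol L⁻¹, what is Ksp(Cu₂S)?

Cu₂S(s) ⇌ 2 Cu⁺(aq) + S²⁻(aq)
For each mole of Cu₂S that dissolves per liter, [Cu⁺] = 2s and [S²⁻] = s; let s denote this solubility.
Ksp = [Cu⁺]^2[S²⁻] = (2s)^2 · s = 4s^3
Ksp = 4 × (6.9×10⁻¹⁷)^3 = 1.3×10⁻⁴⁸

Ksp = 1.3×10⁻⁴⁸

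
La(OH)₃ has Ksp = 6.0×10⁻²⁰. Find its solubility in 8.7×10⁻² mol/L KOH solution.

La(OH)₃(s) ⇌ La³⁺(aq) + 3 OH⁻(aq)
OH⁻ is already present at 8.7×10⁻² mol/L. If s mol/L of La(OH)₃ dissolves, [La³⁺] = s while [OH⁻] ≈ 8.7×10⁻² mol/L.
Ksp = [La³⁺][OH⁻]^3 = s(8.7×10⁻²)^3
s = 6.0×10⁻²⁰ / (8.7×10⁻²)^3 = 9.1×10⁻¹⁷
s = 9.1×10⁻¹⁷ mol/L

9.1×10⁻¹⁷ M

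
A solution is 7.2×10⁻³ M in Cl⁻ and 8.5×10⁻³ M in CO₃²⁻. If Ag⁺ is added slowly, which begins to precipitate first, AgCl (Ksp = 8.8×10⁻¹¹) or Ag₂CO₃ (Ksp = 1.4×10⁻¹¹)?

The threshold for precipitation is Q = Ksp.
For AgCl: [Ag⁺] = (Ksp/[Cl⁻]) = 1.2×10⁻⁸ M
For Ag₂CO₃: [Ag⁺] = (Ksp/[CO₃²⁻])^(1/2) = 4.1×10⁻⁵ M
Since AgCl needs less Ag⁺ to reach saturation, it precipitates first.

AgCl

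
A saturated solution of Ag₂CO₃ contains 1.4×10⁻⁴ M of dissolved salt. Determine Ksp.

Ag₂CO₃(s) ⇌ 2 Ag⁺(aq) + CO₃²⁻(aq)
Call the molar solubility s, so that [Ag⁺] = 2s and [CO₃²⁻] = s.
Ksp = [Ag⁺]^2[CO₃²⁻] = (2s)^2 · s = 4s^3
Ksp = 4 × (1.4×10⁻⁴)^3 = 1.1×10⁻¹¹

Ksp = 1.1×10⁻¹¹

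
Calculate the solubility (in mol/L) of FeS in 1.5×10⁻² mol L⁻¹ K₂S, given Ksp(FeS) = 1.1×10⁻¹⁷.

FeS(s) ⇌ Fe²⁺(aq) + S²⁻(aq)
The solution already contains S²⁻ at 1.5×10⁻² mol L⁻¹. Let s be the molar solubility of FeS.
[S²⁻] ≈ 1.5×10⁻² mol L⁻¹ (common ion dominates); [Fe²⁺] = s.
Ksp = [Fe²⁺][S²⁻] = s(1.5×10⁻²)
s = 1.1×10⁻¹⁷ / (1.5×10⁻²) = 7.3×10⁻¹⁶
s = 7.3×10⁻¹⁶ mol L⁻¹

7.3×10⁻¹⁶ M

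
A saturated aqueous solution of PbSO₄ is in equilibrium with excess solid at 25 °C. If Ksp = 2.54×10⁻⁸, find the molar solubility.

1.59×10⁻⁴ M

PbSO₄(s) ⇌ Pb²⁺(aq) + SO₄²⁻(aq)
Let s be the molar solubility. Then [Pb²⁺] = s and [SO₄²⁻] = s.
Ksp = [Pb²⁺][SO₄²⁻] = s · s = s^2
s^2 = 2.54×10⁻⁸
Taking the 2nd root, s = 1.59×10⁻⁴ M.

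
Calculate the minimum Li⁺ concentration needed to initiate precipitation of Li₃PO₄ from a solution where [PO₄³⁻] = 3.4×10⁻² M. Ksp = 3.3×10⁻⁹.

4.6×10⁻³ M

Each salt precipitates once Q = Ksp for that salt.
Li₃PO₄(s) ⇌ 3 Li⁺(aq) + PO₄³⁻(aq)
Ksp = [Li⁺]^3[PO₄³⁻] = [Li⁺]^3(3.4×10⁻²)
[Li⁺]^3 = 3.3×10⁻⁹ / (3.4×10⁻²) = 9.7×10⁻⁸
[Li⁺] = 4.6×10⁻³ M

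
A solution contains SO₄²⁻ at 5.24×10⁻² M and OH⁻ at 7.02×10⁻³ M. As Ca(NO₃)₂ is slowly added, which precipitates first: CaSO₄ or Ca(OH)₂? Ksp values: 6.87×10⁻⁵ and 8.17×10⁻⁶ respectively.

CaSO₄

A salt starts to precipitate once the ion product Q reaches its Ksp.
For CaSO₄: [Ca²⁺] = (Ksp/[SO₄²⁻]) = 1.31×10⁻³ M
For Ca(OH)₂: [Ca²⁺] = (Ksp/[OH⁻]^2) = 0.166 M
Since CaSO₄ needs less Ca²⁺ to reach saturation, it precipitates first.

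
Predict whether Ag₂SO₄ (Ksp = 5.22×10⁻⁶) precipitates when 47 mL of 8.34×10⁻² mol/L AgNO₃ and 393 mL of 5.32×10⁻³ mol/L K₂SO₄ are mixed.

After mixing, V = 47 mL + 393 mL = 440 mL.
[Ag⁺] = (8.34×10⁻²)(47)/440 = 8.91×10⁻³ mol/L
[SO₄²⁻] = (5.32×10⁻³)(393)/440 = 4.75×10⁻³ mol/L
Q = [Ag⁺]^2[SO₄²⁻] = 3.77×10⁻⁷
Since Q (3.77×10⁻⁷) is less than Ksp (5.22×10⁻⁶), no Ag₂SO₄ precipitates.

No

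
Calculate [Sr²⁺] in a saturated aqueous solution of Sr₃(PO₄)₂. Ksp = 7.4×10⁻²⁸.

Sr₃(PO₄)₂(s) ⇌ 3 Sr²⁺(aq) + 2 PO₄³⁻(aq)
With molar solubility s: [Sr²⁺] = 3s, [PO₄³⁻] = 2s.
Ksp = [Sr²⁺]^3[PO₄³⁻]^2 = (3s)^3 · (2s)^2 = 108s^5 = 7.4×10⁻²⁸
s = 1.5×10⁻⁶ mol/L
[Sr²⁺] = 3s = 4.4×10⁻⁶ mol/L

4.4×10⁻⁶ M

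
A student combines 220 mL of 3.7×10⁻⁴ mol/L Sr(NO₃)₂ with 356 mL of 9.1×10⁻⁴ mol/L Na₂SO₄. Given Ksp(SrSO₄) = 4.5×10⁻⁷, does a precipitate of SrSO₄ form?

No

Total volume after mixing = 220 + 356 = 576 mL.
[Sr²⁺] = (3.7×10⁻⁴)(220)/576 = 1.4×10⁻⁴ mol/L
[SO₄²⁻] = (9.1×10⁻⁴)(356)/576 = 5.6×10⁻⁴ mol/L
Q = [Sr²⁺][SO₄²⁻] = 7.9×10⁻⁸
Q = 7.9×10⁻⁸ < Ksp = 4.5×10⁻⁷, so the solution is unsaturated and no precipitate forms.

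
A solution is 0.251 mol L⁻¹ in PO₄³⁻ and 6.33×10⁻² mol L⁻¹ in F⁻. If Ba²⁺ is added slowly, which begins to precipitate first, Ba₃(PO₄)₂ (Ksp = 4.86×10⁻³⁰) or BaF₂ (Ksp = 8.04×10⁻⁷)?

Precipitation begins when Q = Ksp.
For Ba₃(PO₄)₂: [Ba²⁺] = (Ksp/[PO₄³⁻]^2)^(1/3) = 4.26×10⁻¹⁰ mol L⁻¹
For BaF₂: [Ba²⁺] = (Ksp/[F⁻]^2) = 2.01×10⁻⁴ mol L⁻¹
The smaller threshold [Ba²⁺] is reached first, so Ba₃(PO₄)₂ precipitates first.

Ba₃(PO₄)₂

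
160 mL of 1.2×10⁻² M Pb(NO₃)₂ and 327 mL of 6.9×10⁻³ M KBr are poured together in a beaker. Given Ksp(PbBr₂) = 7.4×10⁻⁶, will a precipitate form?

No

Total volume after mixing = 160 + 327 = 487 mL.
[Pb²⁺] = (1.2×10⁻²)(160)/487 = 3.9×10⁻³ M
[Br⁻] = (6.9×10⁻³)(327)/487 = 4.6×10⁻³ M
Q = [Pb²⁺][Br⁻]^2 = 8.5×10⁻⁸
Since Q (8.5×10⁻⁸) is less than Ksp (7.4×10⁻⁶), no PbBr₂ precipitates.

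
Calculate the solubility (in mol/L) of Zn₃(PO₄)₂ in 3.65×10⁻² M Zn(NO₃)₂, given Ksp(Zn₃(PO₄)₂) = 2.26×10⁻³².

1.08×10⁻¹⁴ M

Zn₃(PO₄)₂(s) ⇌ 3 Zn²⁺(aq) + 2 PO₄³⁻(aq)
The solution already contains Zn²⁺ at 3.65×10⁻² M. Let s be the molar solubility of Zn₃(PO₄)₂.
[Zn²⁺] ≈ 3.65×10⁻² M (common ion dominates); [PO₄³⁻] = 2s.
Ksp = [Zn²⁺]^3[PO₄³⁻]^2 = (3.65×10⁻²)^3(2s)^2
(2s)^2 = 2.26×10⁻³² / (3.65×10⁻²)^3 = 4.65×10⁻²⁸
s = 1.08×10⁻¹⁴ M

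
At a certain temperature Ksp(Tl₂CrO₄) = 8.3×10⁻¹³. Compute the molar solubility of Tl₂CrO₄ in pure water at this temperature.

5.9×10⁻⁵ M

Tl₂CrO₄(s) ⇌ 2 Tl⁺(aq) + CrO₄²⁻(aq)
With molar solubility s: [Tl⁺] = 2s, [CrO₄²⁻] = s.
Ksp = [Tl⁺]^2[CrO₄²⁻] = (2s)^2 · s = 4s^3
4s^3 = 8.3×10⁻¹³  ⇒  s^3 = 2.1×10⁻¹³
Taking the 3rd root, s = 5.9×10⁻⁵ mol/L.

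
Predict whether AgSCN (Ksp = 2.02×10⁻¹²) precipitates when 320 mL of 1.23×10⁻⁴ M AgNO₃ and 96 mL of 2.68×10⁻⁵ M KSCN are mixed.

Yes

After mixing, V = 320 mL + 96 mL = 416 mL.
[Ag⁺] = (1.23×10⁻⁴)(320)/416 = 9.46×10⁻⁵ M
[SCN⁻] = (2.68×10⁻⁵)(96)/416 = 6.18×10⁻⁶ M
Q = [Ag⁺][SCN⁻] = 5.85×10⁻¹⁰
Since Q (5.85×10⁻¹⁰) exceeds Ksp (2.02×10⁻¹²), AgSCN will precipitate.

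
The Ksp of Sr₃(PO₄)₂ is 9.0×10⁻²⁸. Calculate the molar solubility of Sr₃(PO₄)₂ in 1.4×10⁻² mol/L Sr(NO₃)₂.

9.1×10⁻¹² M

Sr₃(PO₄)₂(s) ⇌ 3 Sr²⁺(aq) + 2 PO₄³⁻(aq)
The solution already contains Sr²⁺ at 1.4×10⁻² mol/L. Let s be the molar solubility of Sr₃(PO₄)₂.
[Sr²⁺] ≈ 1.4×10⁻² mol/L (common ion dominates); [PO₄³⁻] = 2s.
Ksp = [Sr²⁺]^3[PO₄³⁻]^2 = (1.4×10⁻²)^3(2s)^2
(2s)^2 = 9.0×10⁻²⁸ / (1.4×10⁻²)^3 = 3.3×10⁻²²
s = 9.1×10⁻¹² mol/L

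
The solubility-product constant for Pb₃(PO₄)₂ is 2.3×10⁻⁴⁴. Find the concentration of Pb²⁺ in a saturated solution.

Pb₃(PO₄)₂(s) ⇌ 3 Pb²⁺(aq) + 2 PO₄³⁻(aq)
Call the molar solubility s, so that [Pb²⁺] = 3s and [PO₄³⁻] = 2s.
Ksp = [Pb²⁺]^3[PO₄³⁻]^2 = (3s)^3 · (2s)^2 = 108s^5 = 2.3×10⁻⁴⁴
s = 7.3×10⁻¹⁰ M
[Pb²⁺] = 3s = 2.2×10⁻⁹ M

2.2×10⁻⁹ M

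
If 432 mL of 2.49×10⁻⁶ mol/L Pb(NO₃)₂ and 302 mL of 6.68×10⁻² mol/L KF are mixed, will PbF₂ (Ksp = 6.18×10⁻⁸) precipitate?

No

Total volume after mixing = 432 + 302 = 734 mL.
[Pb²⁺] = (2.49×10⁻⁶)(432)/734 = 1.47×10⁻⁶ mol/L
[F⁻] = (6.68×10⁻²)(302)/734 = 2.75×10⁻² mol/L
Q = [Pb²⁺][F⁻]^2 = 1.11×10⁻⁹
Since Q (1.11×10⁻⁹) is less than Ksp (6.18×10⁻⁸), no PbF₂ precipitates.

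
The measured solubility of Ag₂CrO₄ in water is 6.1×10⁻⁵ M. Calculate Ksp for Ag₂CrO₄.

Ksp = 9.1×10⁻¹³

Ag₂CrO₄(s) ⇌ 2 Ag⁺(aq) + CrO₄²⁻(aq)
Let s be the molar solubility. Then [Ag⁺] = 2s and [CrO₄²⁻] = s.
Ksp = [Ag⁺]^2[CrO₄²⁻] = (2s)^2 · s = 4s^3
Ksp = 4 × (6.1×10⁻⁵)^3 = 9.1×10⁻¹³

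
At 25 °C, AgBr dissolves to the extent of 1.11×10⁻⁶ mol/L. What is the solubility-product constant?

AgBr(s) ⇌ Ag⁺(aq) + Br⁻(aq)
If s mol/L of AgBr dissolves, [Ag⁺] = s and [Br⁻] = s.
Ksp = [Ag⁺][Br⁻] = s · s = s^2
Ksp = (1.11×10⁻⁶)^2 = 1.23×10⁻¹²

Ksp = 1.23×10⁻¹²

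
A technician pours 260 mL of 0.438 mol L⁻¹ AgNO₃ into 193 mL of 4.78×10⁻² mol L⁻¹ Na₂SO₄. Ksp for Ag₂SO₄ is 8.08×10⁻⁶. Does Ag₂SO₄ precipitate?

Yes

The combined volume is 453 mL.
[Ag⁺] = (0.438)(260)/453 = 0.251 mol L⁻¹
[SO₄²⁻] = (4.78×10⁻²)(193)/453 = 2.04×10⁻² mol L⁻¹
Q = [Ag⁺]^2[SO₄²⁻] = 1.29×10⁻³
Q = 1.29×10⁻³ > Ksp = 8.08×10⁻⁶, so the solution is supersaturated and Ag₂SO₄ precipitates.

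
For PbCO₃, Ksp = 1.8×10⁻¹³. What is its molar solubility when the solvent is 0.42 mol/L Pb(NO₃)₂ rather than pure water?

PbCO₃(s) ⇌ Pb²⁺(aq) + CO₃²⁻(aq)
Let s be the solubility of PbCO₃ here. The common ion gives [Pb²⁺] ≈ 0.42 mol/L, and [CO₃²⁻] = s.
Ksp = [Pb²⁺][CO₃²⁻] = (0.42)s
s = 1.8×10⁻¹³ / (0.42) = 4.3×10⁻¹³
s = 4.3×10⁻¹³ mol/L

4.3×10⁻¹³ M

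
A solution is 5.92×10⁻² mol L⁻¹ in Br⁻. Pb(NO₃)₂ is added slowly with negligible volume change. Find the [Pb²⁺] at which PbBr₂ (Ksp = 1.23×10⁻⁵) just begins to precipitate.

Precipitation begins when Q = Ksp.
PbBr₂(s) ⇌ Pb²⁺(aq) + 2 Br⁻(aq)
Ksp = [Pb²⁺][Br⁻]^2 = [Pb²⁺](5.92×10⁻²)^2
[Pb²⁺] = 1.23×10⁻⁵ / (5.92×10⁻²)^2 = 3.51×10⁻³
[Pb²⁺] = 3.51×10⁻³ mol L⁻¹

3.51×10⁻³ M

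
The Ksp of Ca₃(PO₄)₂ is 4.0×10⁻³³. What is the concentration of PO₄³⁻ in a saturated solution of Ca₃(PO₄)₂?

Ca₃(PO₄)₂(s) ⇌ 3 Ca²⁺(aq) + 2 PO₄³⁻(aq)
Call the molar solubility s, so that [Ca²⁺] = 3s and [PO₄³⁻] = 2s.
Ksp = [Ca²⁺]^3[PO₄³⁻]^2 = (3s)^3 · (2s)^2 = 108s^5 = 4.0×10⁻³³
s = 1.3×10⁻⁷ mol/L
[PO₄³⁻] = 2s = 2.6×10⁻⁷ mol/L

2.6×10⁻⁷ M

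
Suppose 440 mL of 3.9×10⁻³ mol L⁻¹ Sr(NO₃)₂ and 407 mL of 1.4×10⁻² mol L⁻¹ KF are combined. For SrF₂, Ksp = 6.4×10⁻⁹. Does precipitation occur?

Yes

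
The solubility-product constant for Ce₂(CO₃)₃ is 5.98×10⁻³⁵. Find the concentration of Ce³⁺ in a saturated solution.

1.12×10⁻⁷ M

Ce₂(CO₃)₃(s) ⇌ 2 Ce³⁺(aq) + 3 CO₃²⁻(aq)
If s mol/L of Ce₂(CO₃)₃ dissolves, [Ce³⁺] = 2s and [CO₃²⁻] = 3s.
Ksp = [Ce³⁺]^2[CO₃²⁻]^3 = (2s)^2 · (3s)^3 = 108s^5 = 5.98×10⁻³⁵
s = 5.61×10⁻⁸ mol/L
[Ce³⁺] = 2s = 1.12×10⁻⁷ mol/L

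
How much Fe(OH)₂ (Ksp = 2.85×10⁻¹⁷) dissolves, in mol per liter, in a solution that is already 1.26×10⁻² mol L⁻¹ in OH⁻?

Fe(OH)₂(s) ⇌ Fe²⁺(aq) + 2 OH⁻(aq)
The solution already contains OH⁻ at 1.26×10⁻² mol L⁻¹. Let s be the molar solubility of Fe(OH)₂.
[OH⁻] ≈ 1.26×10⁻² mol L⁻¹ (common ion dominates); [Fe²⁺] = s.
Ksp = [Fe²⁺][OH⁻]^2 = s(1.26×10⁻²)^2
s = 2.85×10⁻¹⁷ / (1.26×10⁻²)^2 = 1.80×10⁻¹³
s = 1.80×10⁻¹³ mol L⁻¹

1.80×10⁻¹³ M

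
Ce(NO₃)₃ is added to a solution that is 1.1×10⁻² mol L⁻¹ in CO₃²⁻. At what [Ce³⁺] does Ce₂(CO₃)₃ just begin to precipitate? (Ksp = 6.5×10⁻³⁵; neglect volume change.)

7.0×10⁻¹⁵ M

Each salt precipitates once Q = Ksp for that salt.
Ce₂(CO₃)₃(s) ⇌ 2 Ce³⁺(aq) + 3 CO₃²⁻(aq)
Ksp = [Ce³⁺]^2[CO₃²⁻]^3 = [Ce³⁺]^2(1.1×10⁻²)^3
[Ce³⁺]^2 = 6.5×10⁻³⁵ / (1.1×10⁻²)^3 = 4.9×10⁻²⁹
[Ce³⁺] = 7.0×10⁻¹⁵ mol L⁻¹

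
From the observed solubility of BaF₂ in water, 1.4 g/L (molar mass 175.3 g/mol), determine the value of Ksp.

Molar solubility s = (1.4 g/L) / (175.3 g/mol) = 7.986×10⁻³ mol/L
BaF₂(s) ⇌ Ba²⁺(aq) + 2 F⁻(aq)
Let s be the molar solubility. Then [Ba²⁺] = s and [F⁻] = 2s.
Ksp = [Ba²⁺][F⁻]^2 = s · (2s)^2 = 4s^3
Ksp = 4 × (7.986×10⁻³)^3 = 2.0×10⁻⁶

Ksp = 2.0×10⁻⁶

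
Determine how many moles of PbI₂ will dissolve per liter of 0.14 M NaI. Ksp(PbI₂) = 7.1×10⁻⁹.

3.6×10⁻⁷ M

PbI₂(s) ⇌ Pb²⁺(aq) + 2 I⁻(aq)
Let s be the solubility of PbI₂ here. The common ion gives [I⁻] ≈ 0.14 M, and [Pb²⁺] = s.
Ksp = [Pb²⁺][I⁻]^2 = s(0.14)^2
s = 7.1×10⁻⁹ / (0.14)^2 = 3.6×10⁻⁷
s = 3.6×10⁻⁷ M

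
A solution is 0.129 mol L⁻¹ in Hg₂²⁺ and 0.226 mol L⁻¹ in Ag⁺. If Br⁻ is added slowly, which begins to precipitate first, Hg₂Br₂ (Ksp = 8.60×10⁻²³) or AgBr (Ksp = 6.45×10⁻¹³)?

A salt starts to precipitate once the ion product Q reaches its Ksp.
For Hg₂Br₂: [Br⁻] = (Ksp/[Hg₂²⁺])^(1/2) = 2.58×10⁻¹¹ mol L⁻¹
For AgBr: [Br⁻] = (Ksp/[Ag⁺]) = 2.85×10⁻¹² mol L⁻¹
AgBr requires the lower [Br⁻], so it precipitates first.

AgBr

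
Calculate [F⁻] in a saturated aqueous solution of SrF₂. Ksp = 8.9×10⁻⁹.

2.6×10⁻³ M

SrF₂(s) ⇌ Sr²⁺(aq) + 2 F⁻(aq)
Call the molar solubility s, so that [Sr²⁺] = s and [F⁻] = 2s.
Ksp = [Sr²⁺][F⁻]^2 = s · (2s)^2 = 4s^3 = 8.9×10⁻⁹
s = 1.3×10⁻³ mol L⁻¹
[F⁻] = 2s = 2.6×10⁻³ mol L⁻¹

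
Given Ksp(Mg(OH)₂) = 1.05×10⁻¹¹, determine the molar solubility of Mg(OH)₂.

1.38×10⁻⁴ M

Mg(OH)₂(s) ⇌ Mg²⁺(aq) + 2 OH⁻(aq)
With molar solubility s: [Mg²⁺] = s, [OH⁻] = 2s.
Ksp = [Mg²⁺][OH⁻]^2 = s · (2s)^2 = 4s^3
4s^3 = 1.05×10⁻¹¹  ⇒  s^3 = 2.63×10⁻¹²
s = (2.63×10⁻¹²)^(1/3) = 1.38×10⁻⁴ M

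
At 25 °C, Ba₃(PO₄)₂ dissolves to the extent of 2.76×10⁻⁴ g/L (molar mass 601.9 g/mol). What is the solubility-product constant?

s = (2.76×10⁻⁴ g L⁻¹)/(601.9 g mol⁻¹) = 4.5855×10⁻⁷ M
Ba₃(PO₄)₂(s) ⇌ 3 Ba²⁺(aq) + 2 PO₄³⁻(aq)
With molar solubility s: [Ba²⁺] = 3s, [PO₄³⁻] = 2s.
Ksp = [Ba²⁺]^3[PO₄³⁻]^2 = (3s)^3 · (2s)^2 = 108s^5
Ksp = 108 × (4.5855×10⁻⁷)^5 = 2.19×10⁻³⁰

Ksp = 2.19×10⁻³⁰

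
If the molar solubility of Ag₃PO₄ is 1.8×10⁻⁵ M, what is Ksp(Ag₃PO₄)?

Ksp = 2.8×10⁻¹⁸

Ag₃PO₄(s) ⇌ 3 Ag⁺(aq) + PO₄³⁻(aq)
Let s be the molar solubility. Then [Ag⁺] = 3s and [PO₄³⁻] = s.
Ksp = [Ag⁺]^3[PO₄³⁻] = (3s)^3 · s = 27s^4
Ksp = 27 × (1.8×10⁻⁵)^4 = 2.8×10⁻¹⁸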